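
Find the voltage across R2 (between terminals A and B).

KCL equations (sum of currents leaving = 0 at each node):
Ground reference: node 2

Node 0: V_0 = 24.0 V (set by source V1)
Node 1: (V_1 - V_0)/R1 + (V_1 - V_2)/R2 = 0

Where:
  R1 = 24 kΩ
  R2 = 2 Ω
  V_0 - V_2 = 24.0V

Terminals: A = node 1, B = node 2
R1 and R2 are in series across V1 (node 0 → node 1 → node 2), and the output A–B is taken across R2, so this is a voltage divider.
Series current: I = V1/(R1 + R2) = 24/(24000 + 2) = 24/24000 = 0.0009999 A
V_R2 = I × R2 = V1 × R2/(R1 + R2) = 24 × 2/24000 = 0.002 V

Final answer: 0.002 V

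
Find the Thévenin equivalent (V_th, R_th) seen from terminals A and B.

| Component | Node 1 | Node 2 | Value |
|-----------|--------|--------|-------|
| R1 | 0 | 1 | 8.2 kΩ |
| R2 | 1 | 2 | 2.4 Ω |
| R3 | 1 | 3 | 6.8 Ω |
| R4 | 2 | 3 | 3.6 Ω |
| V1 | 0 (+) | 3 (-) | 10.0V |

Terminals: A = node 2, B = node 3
Step 1 — V_th is the open-circuit voltage V_A - V_B (nothing connected across the terminals).
Nodal analysis, taking node 3 as the 0 V reference.
Source V1 fixes V_0 = 10 V.
KCL at each unknown node (sum of currents leaving = 0; resistances in Ω):
  Node 1: (V_1 - 10)/8200 + (V_1 - V_2)/2.4 + (V_1 - 0)/6.8 = 0
  Node 2: (V_2 - V_1)/2.4 + (V_2 - 0)/3.6 = 0
Collecting terms (coefficients in siemens):
  0.5638·V_1 - 0.4167·V_2 = 0.00122
  0.6944·V_2 - 0.4167·V_1 = 0
Determinant D = (0.5638)(0.6944) - (-0.4167)(-0.4167) = 0.2179
V_1 = [(0.00122)(0.6944) - (-0.4167)(0)]/D = 0.003886 V
V_2 = [(0.5638)(0) - (0.00122)(-0.4167)]/D = 0.002331 V
V_th = V_2 - V_3 = 0.002331 - 0 = 0.002331 V
Step 2 — R_th: zero the source — replace V1 by a short circuit (node 3 merges into node 0) — and find the resistance seen between A (node 2) and B (node 0).
Reduce the network between node 2 (A) and node 0 (B) by series/parallel combination:
  Rp1 = R1 ‖ R3 (parallel, both between nodes 0 and 1) = 1/(1/8200 + 1/6.8) = 6.794 Ω
  Rs1 = R2 + Rp1 (series, joined only at node 1) = 2.4 + 6.794 = 9.194 Ω
  Rp2 = R4 ‖ Rs1 (parallel, both between nodes 0 and 2) = 1/(1/3.6 + 1/9.194) = 2.587 Ω
R_th = 2.587 Ω

Final answer: V_th = 0.002331 V, R_th = 2.587 Ω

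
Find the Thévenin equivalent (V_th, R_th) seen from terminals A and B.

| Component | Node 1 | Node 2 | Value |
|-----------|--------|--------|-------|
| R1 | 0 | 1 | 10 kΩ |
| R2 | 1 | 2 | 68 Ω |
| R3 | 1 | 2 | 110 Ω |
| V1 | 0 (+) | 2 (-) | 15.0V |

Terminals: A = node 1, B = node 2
Step 1 — V_th is the open-circuit voltage V_A - V_B (nothing connected across the terminals).
Nodal analysis, taking node 2 as the 0 V reference.
Source V1 fixes V_0 = 15 V.
KCL at each unknown node (sum of currents leaving = 0; resistances in Ω):
  Node 1: (V_1 - 15)/10000 + (V_1 - 0)/68 + (V_1 - 0)/110 = 0
Collecting terms: 0.0239 × V_1 = 0.0015  =>  V_1 = 0.06277 V
V_th = V_1 - V_2 = 0.06277 - 0 = 0.06277 V
Step 2 — R_th: zero the source — replace V1 by a short circuit (node 2 merges into node 0) — and find the resistance seen between A (node 1) and B (node 0).
Reduce the network between node 1 (A) and node 0 (B) by series/parallel combination:
  Rp1 = R1 ‖ R2 ‖ R3 (parallel, all between nodes 0 and 1) = 1/(1/10000 + 1/68 + 1/110) = 41.85 Ω
R_th = 41.85 Ω

Final answer: V_th = 0.06277 V, R_th = 41.85 Ω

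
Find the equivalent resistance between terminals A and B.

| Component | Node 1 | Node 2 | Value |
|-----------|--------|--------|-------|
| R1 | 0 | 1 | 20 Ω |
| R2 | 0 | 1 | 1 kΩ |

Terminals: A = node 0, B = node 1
Reduce the network between node 0 (A) and node 1 (B) by series/parallel combination:
  Rp1 = R1 ‖ R2 (parallel, both between nodes 0 and 1) = 1/(1/20 + 1/1000) = 19.61 Ω
R_eq = 19.61 Ω

Final answer: 19.61 Ω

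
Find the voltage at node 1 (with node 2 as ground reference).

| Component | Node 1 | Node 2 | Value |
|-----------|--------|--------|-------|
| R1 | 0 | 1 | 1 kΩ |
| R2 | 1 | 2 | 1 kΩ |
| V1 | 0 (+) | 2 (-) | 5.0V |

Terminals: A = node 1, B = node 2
Nodal analysis, taking node 2 as the 0 V reference.
Source V1 fixes V_0 = 5 V.
KCL at each unknown node (sum of currents leaving = 0; resistances in Ω):
  Node 1: (V_1 - 5)/1000 + (V_1 - 0)/1000 = 0
Collecting terms: 0.002 × V_1 = 0.005  =>  V_1 = 2.5 V
The requested potential is V_1 = 2.5 V.

Final answer: V_1 = 2.5 V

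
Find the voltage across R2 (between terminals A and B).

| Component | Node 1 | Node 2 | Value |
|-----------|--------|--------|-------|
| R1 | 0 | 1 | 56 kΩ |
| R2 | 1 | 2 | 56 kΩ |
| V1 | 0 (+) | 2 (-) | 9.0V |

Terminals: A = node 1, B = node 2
R1 and R2 are in series across V1 (node 0 → node 1 → node 2), and the output A–B is taken across R2, so this is a voltage divider.
Series current: I = V1/(R1 + R2) = 9/(56000 + 56000) = 9/112000 = 0.00008036 A
V_R2 = I × R2 = V1 × R2/(R1 + R2) = 9 × 56000/112000 = 4.5 V

Final answer: 4.5 V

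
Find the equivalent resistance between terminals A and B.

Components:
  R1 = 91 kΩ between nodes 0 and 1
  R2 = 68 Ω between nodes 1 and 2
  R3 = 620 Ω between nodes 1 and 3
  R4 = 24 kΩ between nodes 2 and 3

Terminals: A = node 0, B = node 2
Reduce the network between node 0 (A) and node 2 (B) by series/parallel combination:
  Rs1 = R3 + R4 (series, joined only at node 3) = 620 + 24000 = 24620 Ω
  Rp1 = R2 ‖ Rs1 (parallel, both between nodes 1 and 2) = 1/(1/68 + 1/24620) = 67.81 Ω
  Rs2 = R1 + Rp1 (series, joined only at node 1) = 91000 + 67.81 = 91070 Ω
R_eq = 91.07 kΩ

Final answer: 91.07 kΩ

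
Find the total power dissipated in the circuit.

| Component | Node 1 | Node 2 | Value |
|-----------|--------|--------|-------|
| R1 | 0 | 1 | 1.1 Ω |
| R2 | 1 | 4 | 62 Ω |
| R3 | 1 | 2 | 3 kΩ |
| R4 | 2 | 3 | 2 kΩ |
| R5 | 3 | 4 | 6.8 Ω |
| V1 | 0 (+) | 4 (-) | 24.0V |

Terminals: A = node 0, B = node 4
Nodal analysis, taking node 4 as the 0 V reference.
Source V1 fixes V_0 = 24 V.
KCL at each unknown node (sum of currents leaving = 0; resistances in Ω):
  Node 1: (V_1 - 24)/1.1 + (V_1 - 0)/62 + (V_1 - V_2)/3000 = 0
  Node 2: (V_2 - V_1)/3000 + (V_2 - V_3)/2000 = 0
  Node 3: (V_3 - V_2)/2000 + (V_3 - 0)/6.8 = 0
Collecting terms (coefficients in siemens):
  0.9256·V_1 - 0.0003333·V_2 = 21.82
  0.0008333·V_2 - 0.0003333·V_1 - 0.0005·V_3 = 0
  0.1476·V_3 - 0.0005·V_2 = 0
Solving these 3 simultaneous equations (Gaussian elimination) gives:
  V_1 = 23.58 V, V_2 = 9.45 V, V_3 = 0.03202 V
Power in each resistor, P = (ΔV)²/R:
  P_R1 = (24 - 23.58)²/1.1 = 0.163 W
  P_R2 = (23.58 - 0)²/62 = 8.965 W
  P_R3 = (23.58 - 9.45)²/3000 = 0.06652 W
  P_R4 = (9.45 - 0.03202)²/2000 = 0.04435 W
  P_R5 = (0.03202 - 0)²/6.8 = 0.0001508 W
P_total = P_R1 + P_R2 + P_R3 + P_R4 + P_R5 = 9.239 W

Final answer: 9.239 W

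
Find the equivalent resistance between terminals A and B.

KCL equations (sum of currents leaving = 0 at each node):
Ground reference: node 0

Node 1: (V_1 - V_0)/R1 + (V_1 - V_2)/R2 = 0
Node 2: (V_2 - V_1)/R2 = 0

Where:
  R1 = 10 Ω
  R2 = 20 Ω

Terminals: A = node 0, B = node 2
Reduce the network between node 0 (A) and node 2 (B) by series/parallel combination:
  Rs1 = R1 + R2 (series, joined only at node 1) = 10 + 20 = 30 Ω
R_eq = 30 Ω

Final answer: 30 Ω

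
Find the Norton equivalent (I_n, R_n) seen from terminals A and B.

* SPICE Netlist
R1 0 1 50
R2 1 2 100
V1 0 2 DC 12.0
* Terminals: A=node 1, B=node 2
Find the Thévenin equivalent first; then I_n = V_th/R_th and R_n = R_th.
Step 1 — V_th is the open-circuit voltage V_A - V_B (nothing connected across the terminals).
Nodal analysis, taking node 2 as the 0 V reference.
Source V1 fixes V_0 = 12 V.
KCL at each unknown node (sum of currents leaving = 0; resistances in Ω):
  Node 1: (V_1 - 12)/50 + (V_1 - 0)/100 = 0
Collecting terms: 0.03 × V_1 = 0.24  =>  V_1 = 8 V
V_th = V_1 - V_2 = 8 - 0 = 8 V
Step 2 — R_th: zero the source — replace V1 by a short circuit (node 2 merges into node 0) — and find the resistance seen between A (node 1) and B (node 0).
Reduce the network between node 1 (A) and node 0 (B) by series/parallel combination:
  Rp1 = R1 ‖ R2 (parallel, both between nodes 0 and 1) = 1/(1/50 + 1/100) = 33.33 Ω
R_th = 33.33 Ω
I_n = V_th/R_th = 8/33.33 = 0.24 A, and R_n = R_th = 33.33 Ω

Final answer: I_n = 0.24 A, R_n = 33.33 Ω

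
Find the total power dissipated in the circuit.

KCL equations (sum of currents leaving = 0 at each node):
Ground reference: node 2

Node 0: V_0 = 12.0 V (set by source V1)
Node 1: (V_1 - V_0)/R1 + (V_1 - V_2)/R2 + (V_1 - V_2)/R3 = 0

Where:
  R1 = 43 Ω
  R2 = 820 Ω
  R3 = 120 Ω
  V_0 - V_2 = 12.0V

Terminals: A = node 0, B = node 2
Nodal analysis, taking node 2 as the 0 V reference.
Source V1 fixes V_0 = 12 V.
KCL at each unknown node (sum of currents leaving = 0; resistances in Ω):
  Node 1: (V_1 - 12)/43 + (V_1 - 0)/820 + (V_1 - 0)/120 = 0
Collecting terms: 0.03281 × V_1 = 0.2791  =>  V_1 = 8.506 V
Power in each resistor, P = (ΔV)²/R:
  P_R1 = (12 - 8.506)²/43 = 0.2839 W
  P_R2 = (8.506 - 0)²/820 = 0.08823 W
  P_R3 = (8.506 - 0)²/120 = 0.6029 W
P_total = P_R1 + P_R2 + P_R3 = 0.9751 W

Final answer: 0.9751 W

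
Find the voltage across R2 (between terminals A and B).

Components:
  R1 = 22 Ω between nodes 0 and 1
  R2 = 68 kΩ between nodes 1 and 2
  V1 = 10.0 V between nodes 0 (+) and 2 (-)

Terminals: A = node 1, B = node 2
R1 and R2 are in series across V1 (node 0 → node 1 → node 2), and the output A–B is taken across R2, so this is a voltage divider.
Series current: I = V1/(R1 + R2) = 10/(22 + 68000) = 10/68020 = 0.000147 A
V_R2 = I × R2 = V1 × R2/(R1 + R2) = 10 × 68000/68020 = 9.997 V

Final answer: 9.997 V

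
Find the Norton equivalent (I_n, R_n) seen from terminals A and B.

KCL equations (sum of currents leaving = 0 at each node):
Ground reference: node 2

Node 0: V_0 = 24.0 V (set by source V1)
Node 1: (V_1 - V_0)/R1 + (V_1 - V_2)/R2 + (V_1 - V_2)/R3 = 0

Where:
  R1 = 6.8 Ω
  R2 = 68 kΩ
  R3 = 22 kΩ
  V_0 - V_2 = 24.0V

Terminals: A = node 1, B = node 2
Find the Thévenin equivalent first; then I_n = V_th/R_th and R_n = R_th.
Step 1 — V_th is the open-circuit voltage V_A - V_B (nothing connected across the terminals).
Nodal analysis, taking node 2 as the 0 V reference.
Source V1 fixes V_0 = 24 V.
KCL at each unknown node (sum of currents leaving = 0; resistances in Ω):
  Node 1: (V_1 - 24)/6.8 + (V_1 - 0)/68000 + (V_1 - 0)/22000 = 0
Collecting terms: 0.1471 × V_1 = 3.529  =>  V_1 = 23.99 V
V_th = V_1 - V_2 = 23.99 - 0 = 23.99 V
Step 2 — R_th: zero the source — replace V1 by a short circuit (node 2 merges into node 0) — and find the resistance seen between A (node 1) and B (node 0).
Reduce the network between node 1 (A) and node 0 (B) by series/parallel combination:
  Rp1 = R1 ‖ R2 ‖ R3 (parallel, all between nodes 0 and 1) = 1/(1/6.8 + 1/68000 + 1/22000) = 6.797 Ω
R_th = 6.797 Ω
I_n = V_th/R_th = 23.99/6.797 = 3.529 A, and R_n = R_th = 6.797 Ω

Final answer: I_n = 3.529 A, R_n = 6.797 Ω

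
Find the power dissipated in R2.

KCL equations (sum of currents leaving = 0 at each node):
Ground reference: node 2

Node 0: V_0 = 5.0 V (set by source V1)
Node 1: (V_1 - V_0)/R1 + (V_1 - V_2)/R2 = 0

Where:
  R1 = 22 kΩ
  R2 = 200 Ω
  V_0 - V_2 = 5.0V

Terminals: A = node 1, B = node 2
Nodal analysis, taking node 2 as the 0 V reference.
Source V1 fixes V_0 = 5 V.
KCL at each unknown node (sum of currents leaving = 0; resistances in Ω):
  Node 1: (V_1 - 5)/22000 + (V_1 - 0)/200 = 0
Collecting terms: 0.005045 × V_1 = 0.0002273  =>  V_1 = 0.04505 V
I_R2 = (V_1 - V_2)/R2 = (0.04505 - 0)/200 = 0.0002252 A
P_R2 = I_R2² × R2 = (0.0002252)² × 200 = 0.00001015 W

Final answer: 1.015e-05 W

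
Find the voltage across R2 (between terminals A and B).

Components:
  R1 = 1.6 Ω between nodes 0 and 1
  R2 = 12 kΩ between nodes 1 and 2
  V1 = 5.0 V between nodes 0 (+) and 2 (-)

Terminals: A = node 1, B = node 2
R1 and R2 are in series across V1 (node 0 → node 1 → node 2), and the output A–B is taken across R2, so this is a voltage divider.
Series current: I = V1/(R1 + R2) = 5/(1.6 + 12000) = 5/12000 = 0.0004166 A
V_R2 = I × R2 = V1 × R2/(R1 + R2) = 5 × 12000/12000 = 4.999 V

Final answer: 4.999 V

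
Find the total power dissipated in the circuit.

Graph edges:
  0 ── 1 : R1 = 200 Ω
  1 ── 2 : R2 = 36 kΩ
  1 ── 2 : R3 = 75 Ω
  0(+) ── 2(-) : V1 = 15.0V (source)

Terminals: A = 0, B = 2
Nodal analysis, taking node 2 as the 0 V reference.
Source V1 fixes V_0 = 15 V.
KCL at each unknown node (sum of currents leaving = 0; resistances in Ω):
  Node 1: (V_1 - 15)/200 + (V_1 - 0)/36000 + (V_1 - 0)/75 = 0
Collecting terms: 0.01836 × V_1 = 0.075  =>  V_1 = 4.085 V
Power in each resistor, P = (ΔV)²/R:
  P_R1 = (15 - 4.085)²/200 = 0.5957 W
  P_R2 = (4.085 - 0)²/36000 = 0.0004635 W
  P_R3 = (4.085 - 0)²/75 = 0.2225 W
P_total = P_R1 + P_R2 + P_R3 = 0.8186 W

Final answer: 0.8186 W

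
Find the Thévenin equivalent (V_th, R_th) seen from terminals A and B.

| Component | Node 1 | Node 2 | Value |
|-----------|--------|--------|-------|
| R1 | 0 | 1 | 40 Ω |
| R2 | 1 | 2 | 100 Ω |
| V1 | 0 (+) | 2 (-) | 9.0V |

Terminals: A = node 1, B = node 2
Step 1 — V_th is the open-circuit voltage V_A - V_B (nothing connected across the terminals).
Nodal analysis, taking node 2 as the 0 V reference.
Source V1 fixes V_0 = 9 V.
KCL at each unknown node (sum of currents leaving = 0; resistances in Ω):
  Node 1: (V_1 - 9)/40 + (V_1 - 0)/100 = 0
Collecting terms: 0.035 × V_1 = 0.225  =>  V_1 = 6.429 V
V_th = V_1 - V_2 = 6.429 - 0 = 6.429 V
Step 2 — R_th: zero the source — replace V1 by a short circuit (node 2 merges into node 0) — and find the resistance seen between A (node 1) and B (node 0).
Reduce the network between node 1 (A) and node 0 (B) by series/parallel combination:
  Rp1 = R1 ‖ R2 (parallel, both between nodes 0 and 1) = 1/(1/40 + 1/100) = 28.57 Ω
R_th = 28.57 Ω

Final answer: V_th = 6.429 V, R_th = 28.57 Ω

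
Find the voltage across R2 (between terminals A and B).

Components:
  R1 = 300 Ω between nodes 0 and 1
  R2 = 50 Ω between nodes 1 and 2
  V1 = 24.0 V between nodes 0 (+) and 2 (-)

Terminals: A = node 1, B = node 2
R1 and R2 are in series across V1 (node 0 → node 1 → node 2), and the output A–B is taken across R2, so this is a voltage divider.
Series current: I = V1/(R1 + R2) = 24/(300 + 50) = 24/350 = 0.06857 A
V_R2 = I × R2 = V1 × R2/(R1 + R2) = 24 × 50/350 = 3.429 V

Final answer: 3.429 V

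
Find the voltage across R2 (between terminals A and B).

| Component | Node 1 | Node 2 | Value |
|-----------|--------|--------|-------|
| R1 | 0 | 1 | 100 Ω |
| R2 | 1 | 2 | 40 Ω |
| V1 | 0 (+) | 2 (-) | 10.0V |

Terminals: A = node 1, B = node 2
R1 and R2 are in series across V1 (node 0 → node 1 → node 2), and the output A–B is taken across R2, so this is a voltage divider.
Series current: I = V1/(R1 + R2) = 10/(100 + 40) = 10/140 = 0.07143 A
V_R2 = I × R2 = V1 × R2/(R1 + R2) = 10 × 40/140 = 2.857 V

Final answer: 2.857 V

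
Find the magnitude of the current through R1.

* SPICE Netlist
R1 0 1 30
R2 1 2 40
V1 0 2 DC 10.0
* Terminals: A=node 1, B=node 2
Nodal analysis, taking node 2 as the 0 V reference.
Source V1 fixes V_0 = 10 V.
KCL at each unknown node (sum of currents leaving = 0; resistances in Ω):
  Node 1: (V_1 - 10)/30 + (V_1 - 0)/40 = 0
Collecting terms: 0.05833 × V_1 = 0.3333  =>  V_1 = 5.714 V
I_R1 = (V_0 - V_1)/R1 = (10 - 5.714)/30 = 0.1429 A
|I_R1| = 0.1429 A

Final answer: |I_R1| = 0.1429 A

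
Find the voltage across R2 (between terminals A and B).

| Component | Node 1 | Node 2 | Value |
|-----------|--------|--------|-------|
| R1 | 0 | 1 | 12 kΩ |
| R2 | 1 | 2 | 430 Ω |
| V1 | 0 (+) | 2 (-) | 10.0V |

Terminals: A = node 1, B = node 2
R1 and R2 are in series across V1 (node 0 → node 1 → node 2), and the output A–B is taken across R2, so this is a voltage divider.
Series current: I = V1/(R1 + R2) = 10/(12000 + 430) = 10/12430 = 0.0008045 A
V_R2 = I × R2 = V1 × R2/(R1 + R2) = 10 × 430/12430 = 0.3459 V

Final answer: 0.3459 V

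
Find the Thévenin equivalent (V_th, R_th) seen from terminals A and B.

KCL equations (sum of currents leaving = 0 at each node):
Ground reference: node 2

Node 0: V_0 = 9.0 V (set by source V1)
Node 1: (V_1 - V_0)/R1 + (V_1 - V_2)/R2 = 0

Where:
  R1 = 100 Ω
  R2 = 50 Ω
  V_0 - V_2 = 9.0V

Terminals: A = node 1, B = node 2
Step 1 — V_th is the open-circuit voltage V_A - V_B (nothing connected across the terminals).
Nodal analysis, taking node 2 as the 0 V reference.
Source V1 fixes V_0 = 9 V.
KCL at each unknown node (sum of currents leaving = 0; resistances in Ω):
  Node 1: (V_1 - 9)/100 + (V_1 - 0)/50 = 0
Collecting terms: 0.03 × V_1 = 0.09  =>  V_1 = 3 V
V_th = V_1 - V_2 = 3 - 0 = 3 V
Step 2 — R_th: zero the source — replace V1 by a short circuit (node 2 merges into node 0) — and find the resistance seen between A (node 1) and B (node 0).
Reduce the network between node 1 (A) and node 0 (B) by series/parallel combination:
  Rp1 = R1 ‖ R2 (parallel, both between nodes 0 and 1) = 1/(1/100 + 1/50) = 33.33 Ω
R_th = 33.33 Ω

Final answer: V_th = 3 V, R_th = 33.33 Ω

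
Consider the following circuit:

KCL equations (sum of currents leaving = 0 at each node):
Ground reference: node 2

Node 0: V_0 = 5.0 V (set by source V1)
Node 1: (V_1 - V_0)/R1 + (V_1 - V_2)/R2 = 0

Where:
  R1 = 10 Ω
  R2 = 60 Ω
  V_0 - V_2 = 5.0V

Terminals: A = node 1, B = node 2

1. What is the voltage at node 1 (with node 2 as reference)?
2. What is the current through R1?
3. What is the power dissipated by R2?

Nodal analysis, taking node 2 as the 0 V reference.
Source V1 fixes V_0 = 5 V.
KCL at each unknown node (sum of currents leaving = 0; resistances in Ω):
  Node 1: (V_1 - 5)/10 + (V_1 - 0)/60 = 0
Collecting terms: 0.1167 × V_1 = 0.5  =>  V_1 = 4.286 V
Part 1:
  Read off the nodal solution: V_1 = 4.286 V
Part 2:
  I_R1 = (V_0 - V_1)/R1 = (5 - 4.286)/10 = 0.07143 A
  Magnitude: I_R1 = 0.07143 A
Part 3:
  I_R2 = (V_1 - V_2)/R2 = (4.286 - 0)/60 = 0.07143 A
  P_R2 = I_R2² × R2 = (0.07143)² × 60 = 0.3061 W

Final answers:
1. V_1 = 4.286 V
2. I_R1 = 0.07143 A
3. P_R2 = 0.3061 W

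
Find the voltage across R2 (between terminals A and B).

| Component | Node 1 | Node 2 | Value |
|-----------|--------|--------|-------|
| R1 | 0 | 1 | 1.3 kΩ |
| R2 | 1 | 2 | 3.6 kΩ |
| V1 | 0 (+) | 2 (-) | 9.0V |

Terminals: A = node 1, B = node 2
R1 and R2 are in series across V1 (node 0 → node 1 → node 2), and the output A–B is taken across R2, so this is a voltage divider.
Series current: I = V1/(R1 + R2) = 9/(1300 + 3600) = 9/4900 = 0.001837 A
V_R2 = I × R2 = V1 × R2/(R1 + R2) = 9 × 3600/4900 = 6.612 V

Final answer: 6.612 V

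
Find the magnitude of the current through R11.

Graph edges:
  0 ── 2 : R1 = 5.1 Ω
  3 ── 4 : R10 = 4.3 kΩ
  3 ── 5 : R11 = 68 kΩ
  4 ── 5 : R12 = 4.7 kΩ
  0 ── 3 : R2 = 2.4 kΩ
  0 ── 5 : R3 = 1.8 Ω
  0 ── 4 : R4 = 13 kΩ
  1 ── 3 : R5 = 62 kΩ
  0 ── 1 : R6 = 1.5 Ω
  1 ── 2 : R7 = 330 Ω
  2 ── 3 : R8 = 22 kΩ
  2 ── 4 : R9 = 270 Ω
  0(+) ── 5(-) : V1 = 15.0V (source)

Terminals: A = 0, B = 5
Nodal analysis, taking node 5 as the 0 V reference.
Source V1 fixes V_0 = 15 V.
KCL at each unknown node (sum of currents leaving = 0; resistances in Ω):
  Node 1: (V_1 - V_3)/62000 + (V_1 - 15)/1.5 + (V_1 - V_2)/330 = 0
  Node 2: (V_2 - 15)/5.1 + (V_2 - V_1)/330 + (V_2 - V_3)/22000 + (V_2 - V_4)/270 = 0
  Node 3: (V_3 - 15)/2400 + (V_3 - V_1)/62000 + (V_3 - V_2)/22000 + (V_3 - V_4)/4300 + (V_3 - 0)/68000 = 0
  Node 4: (V_4 - 15)/13000 + (V_4 - V_2)/270 + (V_4 - V_3)/4300 + (V_4 - 0)/4700 = 0
Collecting terms (coefficients in siemens):
  0.6697·V_1 - 0.00303·V_2 - 0.00001613·V_3 = 10
  0.2029·V_2 - 0.00303·V_1 - 0.00004545·V_3 - 0.003704·V_4 = 2.941
  0.0007255·V_3 - 0.00001613·V_1 - 0.00004545·V_2 - 0.0002326·V_4 = 0.00625
  0.004226·V_4 - 0.003704·V_2 - 0.0002326·V_3 = 0.001154
Solving these 4 simultaneous equations (Gaussian elimination) gives:
  V_1 = 15 V, V_2 = 14.99 V, V_3 = 14.44 V, V_4 = 14.2 V
I_R11 = (V_3 - V_5)/R11 = (14.44 - 0)/68000 = 0.0002123 A
|I_R11| = 0.0002123 A

Final answer: |I_R11| = 0.0002123 A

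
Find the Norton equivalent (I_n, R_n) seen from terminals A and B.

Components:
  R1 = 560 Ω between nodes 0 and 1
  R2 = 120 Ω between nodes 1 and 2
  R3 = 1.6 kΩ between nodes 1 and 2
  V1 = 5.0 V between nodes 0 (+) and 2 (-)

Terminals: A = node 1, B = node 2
Find the Thévenin equivalent first; then I_n = V_th/R_th and R_n = R_th.
Step 1 — V_th is the open-circuit voltage V_A - V_B (nothing connected across the terminals).
Nodal analysis, taking node 2 as the 0 V reference.
Source V1 fixes V_0 = 5 V.
KCL at each unknown node (sum of currents leaving = 0; resistances in Ω):
  Node 1: (V_1 - 5)/560 + (V_1 - 0)/120 + (V_1 - 0)/1600 = 0
Collecting terms: 0.01074 × V_1 = 0.008929  =>  V_1 = 0.831 V
V_th = V_1 - V_2 = 0.831 - 0 = 0.831 V
Step 2 — R_th: zero the source — replace V1 by a short circuit (node 2 merges into node 0) — and find the resistance seen between A (node 1) and B (node 0).
Reduce the network between node 1 (A) and node 0 (B) by series/parallel combination:
  Rp1 = R1 ‖ R2 ‖ R3 (parallel, all between nodes 0 and 1) = 1/(1/560 + 1/120 + 1/1600) = 93.07 Ω
R_th = 93.07 Ω
I_n = V_th/R_th = 0.831/93.07 = 0.008929 A, and R_n = R_th = 93.07 Ω

Final answer: I_n = 0.008929 A, R_n = 93.07 Ω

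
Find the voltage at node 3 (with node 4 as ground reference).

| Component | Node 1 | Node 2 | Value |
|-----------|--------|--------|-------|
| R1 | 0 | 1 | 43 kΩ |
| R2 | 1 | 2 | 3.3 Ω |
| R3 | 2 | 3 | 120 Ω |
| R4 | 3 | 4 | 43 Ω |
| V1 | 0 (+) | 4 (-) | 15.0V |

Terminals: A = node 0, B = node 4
Nodal analysis, taking node 4 as the 0 V reference.
Source V1 fixes V_0 = 15 V.
KCL at each unknown node (sum of currents leaving = 0; resistances in Ω):
  Node 1: (V_1 - 15)/43000 + (V_1 - V_2)/3.3 = 0
  Node 2: (V_2 - V_1)/3.3 + (V_2 - V_3)/120 = 0
  Node 3: (V_3 - V_2)/120 + (V_3 - 0)/43 = 0
Collecting terms (coefficients in siemens):
  0.3031·V_1 - 0.303·V_2 = 0.0003488
  0.3114·V_2 - 0.303·V_1 - 0.008333·V_3 = 0
  0.03159·V_3 - 0.008333·V_2 = 0
Solving these 3 simultaneous equations (Gaussian elimination) gives:
  V_1 = 0.05779 V, V_2 = 0.05664 V, V_3 = 0.01494 V
The requested potential is V_3 = 0.01494 V.

Final answer: V_3 = 0.01494 V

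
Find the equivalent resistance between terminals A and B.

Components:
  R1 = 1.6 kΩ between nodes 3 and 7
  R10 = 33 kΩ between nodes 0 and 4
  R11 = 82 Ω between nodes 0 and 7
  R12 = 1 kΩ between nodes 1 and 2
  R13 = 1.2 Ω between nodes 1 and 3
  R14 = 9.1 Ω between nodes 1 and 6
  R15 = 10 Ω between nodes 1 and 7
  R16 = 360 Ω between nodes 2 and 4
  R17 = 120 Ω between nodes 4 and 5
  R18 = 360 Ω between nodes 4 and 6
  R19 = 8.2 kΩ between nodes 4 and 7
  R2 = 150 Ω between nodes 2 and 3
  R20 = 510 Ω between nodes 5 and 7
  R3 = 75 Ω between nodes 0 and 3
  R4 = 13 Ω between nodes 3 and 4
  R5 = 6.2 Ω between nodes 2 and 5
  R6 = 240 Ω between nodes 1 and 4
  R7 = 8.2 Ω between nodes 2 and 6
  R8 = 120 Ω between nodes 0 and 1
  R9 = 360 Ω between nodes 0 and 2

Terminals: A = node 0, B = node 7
The network is not a plain series/parallel combination. Inject a 1 A test current into terminal A (node 0) and return it from terminal B (node 7); then R_eq = V_A / (1 A).
Nodal analysis, taking node 7 as the 0 V reference.
Current source I_test pushes 1 A into node 0 and draws it out of node 7.
KCL at each unknown node (sum of currents leaving = 0; resistances in Ω):
  Node 0: (V_0 - V_3)/75 + (V_0 - V_1)/120 + (V_0 - V_2)/360 + (V_0 - V_4)/33000 + (V_0 - 0)/82 - 1 = 0
  Node 1: (V_1 - V_0)/120 + (V_1 - V_4)/240 + (V_1 - V_2)/1000 + (V_1 - V_3)/1.2 + (V_1 - V_6)/9.1 + (V_1 - 0)/10 = 0
  Node 2: (V_2 - V_0)/360 + (V_2 - V_1)/1000 + (V_2 - V_3)/150 + (V_2 - V_5)/6.2 + (V_2 - V_6)/8.2 + (V_2 - V_4)/360 = 0
  Node 3: (V_3 - V_0)/75 + (V_3 - V_1)/1.2 + (V_3 - V_2)/150 + (V_3 - 0)/1600 + (V_3 - V_4)/13 = 0
  Node 4: (V_4 - V_0)/33000 + (V_4 - V_1)/240 + (V_4 - V_2)/360 + (V_4 - V_3)/13 + (V_4 - V_5)/120 + (V_4 - V_6)/360 + (V_4 - 0)/8200 = 0
  Node 5: (V_5 - V_2)/6.2 + (V_5 - V_4)/120 + (V_5 - 0)/510 = 0
  Node 6: (V_6 - V_1)/9.1 + (V_6 - V_2)/8.2 + (V_6 - V_4)/360 = 0
Collecting terms (coefficients in siemens):
  0.03667·V_0 - 0.008333·V_1 - 0.002778·V_2 - 0.01333·V_3 - 0.0000303·V_4 = 1
  1.057·V_1 - 0.008333·V_0 - 0.001·V_2 - 0.8333·V_3 - 0.004167·V_4 - 0.1099·V_6 = 0
  0.2965·V_2 - 0.002778·V_0 - 0.001·V_1 - 0.006667·V_3 - 0.002778·V_4 - 0.1613·V_5 - 0.122·V_6 = 0
  0.9309·V_3 - 0.01333·V_0 - 0.8333·V_1 - 0.006667·V_2 - 0.07692·V_4 = 0
  0.09513·V_4 - 0.0000303·V_0 - 0.004167·V_1 - 0.002778·V_2 - 0.07692·V_3 - 0.008333·V_5 - 0.002778·V_6 = 0
  0.1716·V_5 - 0.1613·V_2 - 0.008333·V_4 = 0
  0.2346·V_6 - 0.1099·V_1 - 0.122·V_2 - 0.002778·V_4 = 0
Solving these 7 simultaneous equations (Gaussian elimination) gives:
  V_0 = 31.47 V, V_1 = 5.982 V, V_2 = 6.812 V, V_3 = 6.385 V
  V_4 = 6.409 V, V_5 = 6.715 V, V_6 = 6.419 V
R_eq = V_0 / 1 A = 31.47 Ω

Final answer: 31.47 Ω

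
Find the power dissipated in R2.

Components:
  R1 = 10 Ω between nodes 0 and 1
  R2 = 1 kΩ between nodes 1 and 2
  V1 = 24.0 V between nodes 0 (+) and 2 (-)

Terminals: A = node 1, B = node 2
Nodal analysis, taking node 2 as the 0 V reference.
Source V1 fixes V_0 = 24 V.
KCL at each unknown node (sum of currents leaving = 0; resistances in Ω):
  Node 1: (V_1 - 24)/10 + (V_1 - 0)/1000 = 0
Collecting terms: 0.101 × V_1 = 2.4  =>  V_1 = 23.76 V
I_R2 = (V_1 - V_2)/R2 = (23.76 - 0)/1000 = 0.02376 A
P_R2 = I_R2² × R2 = (0.02376)² × 1000 = 0.5647 W

Final answer: 0.5647 W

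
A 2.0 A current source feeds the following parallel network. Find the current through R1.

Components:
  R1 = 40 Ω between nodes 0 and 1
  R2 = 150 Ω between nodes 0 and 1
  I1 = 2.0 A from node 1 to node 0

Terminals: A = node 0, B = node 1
All resistors sit directly between nodes 0 and 1, so they are in parallel and share one voltage V; the full source current 2 A splits among them.
1/R_par = 1/40 + 1/150 = 0.03167 S  =>  R_par = 31.58 Ω
V = I × R_par = 2 × 31.58 = 63.16 V
I_R1 = V/R1 = 63.16/40 = 1.579 A

Final answer: 1.579 A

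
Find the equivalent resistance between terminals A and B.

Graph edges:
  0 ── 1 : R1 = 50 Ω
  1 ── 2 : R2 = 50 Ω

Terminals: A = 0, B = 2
Reduce the network between node 0 (A) and node 2 (B) by series/parallel combination:
  Rs1 = R1 + R2 (series, joined only at node 1) = 50 + 50 = 100 Ω
R_eq = 100 Ω

Final answer: 100 Ω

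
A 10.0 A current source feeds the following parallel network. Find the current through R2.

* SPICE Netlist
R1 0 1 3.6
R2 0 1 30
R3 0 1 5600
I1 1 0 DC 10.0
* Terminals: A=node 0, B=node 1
All resistors sit directly between nodes 0 and 1, so they are in parallel and share one voltage V; the full source current 10 A splits among them.
1/R_par = 1/3.6 + 1/30 + 1/5600 = 0.3113 S  =>  R_par = 3.212 Ω
V = I × R_par = 10 × 3.212 = 32.12 V
I_R2 = V/R2 = 32.12/30 = 1.071 A

Final answer: 1.071 A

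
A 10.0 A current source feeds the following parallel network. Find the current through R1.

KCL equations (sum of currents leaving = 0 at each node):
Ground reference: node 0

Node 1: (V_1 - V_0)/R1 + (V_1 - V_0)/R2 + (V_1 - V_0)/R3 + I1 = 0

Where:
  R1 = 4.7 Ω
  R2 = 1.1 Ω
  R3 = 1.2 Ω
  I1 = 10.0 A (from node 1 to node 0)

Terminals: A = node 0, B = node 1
All resistors sit directly between nodes 0 and 1, so they are in parallel and share one voltage V; the full source current 10 A splits among them.
1/R_par = 1/4.7 + 1/1.1 + 1/1.2 = 1.955 S  =>  R_par = 0.5115 Ω
V = I × R_par = 10 × 0.5115 = 5.115 V
I_R1 = V/R1 = 5.115/4.7 = 1.088 A

Final answer: 1.088 A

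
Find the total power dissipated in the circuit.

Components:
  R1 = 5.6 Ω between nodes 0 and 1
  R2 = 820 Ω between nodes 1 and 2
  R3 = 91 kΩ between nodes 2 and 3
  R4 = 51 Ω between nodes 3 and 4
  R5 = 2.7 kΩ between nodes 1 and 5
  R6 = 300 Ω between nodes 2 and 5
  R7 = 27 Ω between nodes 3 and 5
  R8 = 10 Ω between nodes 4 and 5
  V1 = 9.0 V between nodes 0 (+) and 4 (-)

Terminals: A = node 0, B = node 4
Nodal analysis, taking node 4 as the 0 V reference.
Source V1 fixes V_0 = 9 V.
KCL at each unknown node (sum of currents leaving = 0; resistances in Ω):
  Node 1: (V_1 - 9)/5.6 + (V_1 - V_2)/820 + (V_1 - V_5)/2700 = 0
  Node 2: (V_2 - V_1)/820 + (V_2 - V_3)/91000 + (V_2 - V_5)/300 = 0
  Node 3: (V_3 - V_2)/91000 + (V_3 - 0)/51 + (V_3 - V_5)/27 = 0
  Node 5: (V_5 - V_1)/2700 + (V_5 - V_2)/300 + (V_5 - V_3)/27 + (V_5 - 0)/10 = 0
Collecting terms (coefficients in siemens):
  0.1802·V_1 - 0.00122·V_2 - 0.0003704·V_5 = 1.607
  0.004564·V_2 - 0.00122·V_1 - 0.00001099·V_3 - 0.003333·V_5 = 0
  0.05666·V_3 - 0.00001099·V_2 - 0.03704·V_5 = 0
  0.1407·V_5 - 0.0003704·V_1 - 0.003333·V_2 - 0.03704·V_3 = 0
Solving these 4 simultaneous equations (Gaussian elimination) gives:
  V_1 = 8.937 V, V_2 = 2.461 V, V_3 = 0.06516 V, V_5 = 0.09894 V
Power in each resistor, P = (ΔV)²/R:
  P_R1 = (9 - 8.937)²/5.6 = 0.000699 W
  P_R2 = (8.937 - 2.461)²/820 = 0.05116 W
  P_R3 = (2.461 - 0.06516)²/91000 = 0.00006306 W
  P_R4 = (0.06516 - 0)²/51 = 0.00008325 W
  P_R5 = (8.937 - 0.09894)²/2700 = 0.02893 W
  P_R6 = (2.461 - 0.09894)²/300 = 0.01859 W
  P_R7 = (0.06516 - 0.09894)²/27 = 0.00004228 W
  P_R8 = (0 - 0.09894)²/10 = 0.000979 W
P_total = P_R1 + P_R2 + P_R3 + P_R4 + P_R5 + P_R6 + P_R7 + P_R8 = 0.1005 W

Final answer: 0.1005 W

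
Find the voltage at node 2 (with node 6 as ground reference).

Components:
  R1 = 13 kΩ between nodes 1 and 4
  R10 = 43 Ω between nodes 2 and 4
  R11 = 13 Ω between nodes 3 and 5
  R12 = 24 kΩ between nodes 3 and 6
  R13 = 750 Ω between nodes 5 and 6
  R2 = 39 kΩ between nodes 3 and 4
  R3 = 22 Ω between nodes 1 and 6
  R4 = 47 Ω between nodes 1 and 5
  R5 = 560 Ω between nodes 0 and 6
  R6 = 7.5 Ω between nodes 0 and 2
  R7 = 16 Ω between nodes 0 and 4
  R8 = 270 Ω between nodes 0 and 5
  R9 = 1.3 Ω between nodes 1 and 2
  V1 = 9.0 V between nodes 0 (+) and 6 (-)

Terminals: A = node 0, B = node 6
Nodal analysis, taking node 6 as the 0 V reference.
Source V1 fixes V_0 = 9 V.
KCL at each unknown node (sum of currents leaving = 0; resistances in Ω):
  Node 1: (V_1 - V_4)/13000 + (V_1 - 0)/22 + (V_1 - V_5)/47 + (V_1 - V_2)/1.3 = 0
  Node 2: (V_2 - 9)/7.5 + (V_2 - V_1)/1.3 + (V_2 - V_4)/43 = 0
  Node 3: (V_3 - V_4)/39000 + (V_3 - V_5)/13 + (V_3 - 0)/24000 = 0
  Node 4: (V_4 - V_1)/13000 + (V_4 - V_3)/39000 + (V_4 - 9)/16 + (V_4 - V_2)/43 = 0
  Node 5: (V_5 - V_1)/47 + (V_5 - 9)/270 + (V_5 - V_3)/13 + (V_5 - 0)/750 = 0
Collecting terms (coefficients in siemens):
  0.836·V_1 - 0.7692·V_2 - 0.00007692·V_4 - 0.02128·V_5 = 0
  0.9258·V_2 - 0.7692·V_1 - 0.02326·V_4 = 1.2
  0.07699·V_3 - 0.00002564·V_4 - 0.07692·V_5 = 0
  0.08586·V_4 - 0.00007692·V_1 - 0.02326·V_2 - 0.00002564·V_3 = 0.5625
  0.1032·V_5 - 0.02128·V_1 - 0.07692·V_3 = 0.03333
Solving these 5 simultaneous equations (Gaussian elimination) gives:
  V_1 = 6.61 V, V_2 = 7 V, V_3 = 6.6 V, V_4 = 8.456 V
  V_5 = 6.603 V
The requested potential is V_2 = 7 V.

Final answer: V_2 = 7 V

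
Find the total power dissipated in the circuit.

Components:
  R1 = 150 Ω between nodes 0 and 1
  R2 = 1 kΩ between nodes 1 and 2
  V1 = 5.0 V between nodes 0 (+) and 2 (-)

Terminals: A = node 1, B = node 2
Nodal analysis, taking node 2 as the 0 V reference.
Source V1 fixes V_0 = 5 V.
KCL at each unknown node (sum of currents leaving = 0; resistances in Ω):
  Node 1: (V_1 - 5)/150 + (V_1 - 0)/1000 = 0
Collecting terms: 0.007667 × V_1 = 0.03333  =>  V_1 = 4.348 V
Power in each resistor, P = (ΔV)²/R:
  P_R1 = (5 - 4.348)²/150 = 0.002836 W
  P_R2 = (4.348 - 0)²/1000 = 0.0189 W
P_total = P_R1 + P_R2 = 0.02174 W

Final answer: 0.02174 W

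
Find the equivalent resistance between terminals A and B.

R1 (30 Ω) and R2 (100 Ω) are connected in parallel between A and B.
Reduce the network between node 0 (A) and node 1 (B) by series/parallel combination:
  Rp1 = R1 ‖ R2 (parallel, both between nodes 0 and 1) = 1/(1/30 + 1/100) = 23.08 Ω
R_eq = 23.08 Ω

Final answer: 23.08 Ω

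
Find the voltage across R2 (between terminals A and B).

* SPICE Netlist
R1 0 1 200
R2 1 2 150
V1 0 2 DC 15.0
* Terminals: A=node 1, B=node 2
R1 and R2 are in series across V1 (node 0 → node 1 → node 2), and the output A–B is taken across R2, so this is a voltage divider.
Series current: I = V1/(R1 + R2) = 15/(200 + 150) = 15/350 = 0.04286 A
V_R2 = I × R2 = V1 × R2/(R1 + R2) = 15 × 150/350 = 6.429 V

Final answer: 6.429 V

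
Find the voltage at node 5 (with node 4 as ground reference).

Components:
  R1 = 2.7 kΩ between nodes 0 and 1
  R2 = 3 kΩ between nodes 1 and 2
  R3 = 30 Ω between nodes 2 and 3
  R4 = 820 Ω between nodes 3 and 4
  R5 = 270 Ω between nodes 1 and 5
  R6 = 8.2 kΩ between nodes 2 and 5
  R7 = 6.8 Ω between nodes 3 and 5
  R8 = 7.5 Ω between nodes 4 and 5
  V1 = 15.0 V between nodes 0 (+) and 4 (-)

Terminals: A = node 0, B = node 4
Nodal analysis, taking node 4 as the 0 V reference.
Source V1 fixes V_0 = 15 V.
KCL at each unknown node (sum of currents leaving = 0; resistances in Ω):
  Node 1: (V_1 - 15)/2700 + (V_1 - V_2)/3000 + (V_1 - V_5)/270 = 0
  Node 2: (V_2 - V_1)/3000 + (V_2 - V_3)/30 + (V_2 - V_5)/8200 = 0
  Node 3: (V_3 - V_2)/30 + (V_3 - 0)/820 + (V_3 - V_5)/6.8 = 0
  Node 5: (V_5 - V_1)/270 + (V_5 - V_2)/8200 + (V_5 - V_3)/6.8 + (V_5 - 0)/7.5 = 0
Collecting terms (coefficients in siemens):
  0.004407·V_1 - 0.0003333·V_2 - 0.003704·V_5 = 0.005556
  0.03379·V_2 - 0.0003333·V_1 - 0.03333·V_3 - 0.000122·V_5 = 0
  0.1816·V_3 - 0.03333·V_2 - 0.1471·V_5 = 0
  0.2842·V_5 - 0.003704·V_1 - 0.000122·V_2 - 0.1471·V_3 = 0
Solving these 4 simultaneous equations (Gaussian elimination) gives:
  V_1 = 1.296 V, V_2 = 0.05255 V, V_3 = 0.04017 V, V_5 = 0.0377 V
The requested potential is V_5 = 0.0377 V.

Final answer: V_5 = 0.0377 V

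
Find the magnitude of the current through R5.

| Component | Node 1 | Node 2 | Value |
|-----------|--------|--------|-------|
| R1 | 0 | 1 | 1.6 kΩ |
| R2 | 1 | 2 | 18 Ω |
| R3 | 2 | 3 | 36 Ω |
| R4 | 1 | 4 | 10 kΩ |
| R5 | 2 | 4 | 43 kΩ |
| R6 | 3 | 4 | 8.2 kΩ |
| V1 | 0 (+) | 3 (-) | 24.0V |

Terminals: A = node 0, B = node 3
Nodal analysis, taking node 3 as the 0 V reference.
Source V1 fixes V_0 = 24 V.
KCL at each unknown node (sum of currents leaving = 0; resistances in Ω):
  Node 1: (V_1 - 24)/1600 + (V_1 - V_2)/18 + (V_1 - V_4)/10000 = 0
  Node 2: (V_2 - V_1)/18 + (V_2 - 0)/36 + (V_2 - V_4)/43000 = 0
  Node 4: (V_4 - V_1)/10000 + (V_4 - V_2)/43000 + (V_4 - 0)/8200 = 0
Collecting terms (coefficients in siemens):
  0.05628·V_1 - 0.05556·V_2 - 0.0001·V_4 = 0.015
  0.08336·V_2 - 0.05556·V_1 - 0.00002326·V_4 = 0
  0.0002452·V_4 - 0.0001·V_1 - 0.00002326·V_2 = 0
Solving these 3 simultaneous equations (Gaussian elimination) gives:
  V_1 = 0.7813 V, V_2 = 0.5208 V, V_4 = 0.368 V
I_R5 = (V_2 - V_4)/R5 = (0.5208 - 0.368)/43000 = 0.000003553 A
|I_R5| = 0.000003553 A

Final answer: |I_R5| = 3.553e-06 A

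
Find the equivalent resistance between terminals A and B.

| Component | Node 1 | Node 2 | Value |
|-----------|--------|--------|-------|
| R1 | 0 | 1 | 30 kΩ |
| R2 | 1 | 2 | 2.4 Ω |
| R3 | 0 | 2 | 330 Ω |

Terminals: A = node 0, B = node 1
Reduce the network between node 0 (A) and node 1 (B) by series/parallel combination:
  Rs1 = R3 + R2 (series, joined only at node 2) = 330 + 2.4 = 332.4 Ω
  Rp1 = R1 ‖ Rs1 (parallel, both between nodes 0 and 1) = 1/(1/30000 + 1/332.4) = 328.8 Ω
R_eq = 328.8 Ω

Final answer: 328.8 Ω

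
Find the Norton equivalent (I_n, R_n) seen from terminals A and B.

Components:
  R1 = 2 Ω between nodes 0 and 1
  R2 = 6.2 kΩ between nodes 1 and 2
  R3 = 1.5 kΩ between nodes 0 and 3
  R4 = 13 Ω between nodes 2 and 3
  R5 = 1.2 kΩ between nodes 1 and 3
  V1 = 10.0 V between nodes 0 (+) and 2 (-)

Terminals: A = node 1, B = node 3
Find the Thévenin equivalent first; then I_n = V_th/R_th and R_n = R_th.
Step 1 — V_th is the open-circuit voltage V_A - V_B (nothing connected across the terminals).
Nodal analysis, taking node 2 as the 0 V reference.
Source V1 fixes V_0 = 10 V.
KCL at each unknown node (sum of currents leaving = 0; resistances in Ω):
  Node 1: (V_1 - 10)/2 + (V_1 - 0)/6200 + (V_1 - V_3)/1200 = 0
  Node 3: (V_3 - 10)/1500 + (V_3 - 0)/13 + (V_3 - V_1)/1200 = 0
Collecting terms (coefficients in siemens):
  0.501·V_1 - 0.0008333·V_3 = 5
  0.07842·V_3 - 0.0008333·V_1 = 0.006667
Determinant D = (0.501)(0.07842) - (-0.0008333)(-0.0008333) = 0.03929
V_1 = [(5)(0.07842) - (-0.0008333)(0.006667)]/D = 9.98 V
V_3 = [(0.501)(0.006667) - (5)(-0.0008333)]/D = 0.1911 V
V_th = V_1 - V_3 = 9.98 - 0.1911 = 9.789 V
Step 2 — R_th: zero the source — replace V1 by a short circuit (node 2 merges into node 0) — and find the resistance seen between A (node 1) and B (node 3).
Reduce the network between node 1 (A) and node 3 (B) by series/parallel combination:
  Rp1 = R1 ‖ R2 (parallel, both between nodes 0 and 1) = 1/(1/2 + 1/6200) = 1.999 Ω
  Rp2 = R3 ‖ R4 (parallel, both between nodes 0 and 3) = 1/(1/1500 + 1/13) = 12.89 Ω
  Rs1 = Rp1 + Rp2 (series, joined only at node 0) = 1.999 + 12.89 = 14.89 Ω
  Rp3 = R5 ‖ Rs1 (parallel, both between nodes 1 and 3) = 1/(1/1200 + 1/14.89) = 14.71 Ω
R_th = 14.71 Ω
I_n = V_th/R_th = 9.789/14.71 = 0.6657 A, and R_n = R_th = 14.71 Ω

Final answer: I_n = 0.6657 A, R_n = 14.71 Ω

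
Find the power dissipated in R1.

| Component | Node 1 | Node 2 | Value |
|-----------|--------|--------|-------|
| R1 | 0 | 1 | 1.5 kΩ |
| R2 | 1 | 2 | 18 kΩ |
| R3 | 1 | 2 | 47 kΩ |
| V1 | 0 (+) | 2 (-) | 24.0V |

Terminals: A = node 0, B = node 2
Nodal analysis, taking node 2 as the 0 V reference.
Source V1 fixes V_0 = 24 V.
KCL at each unknown node (sum of currents leaving = 0; resistances in Ω):
  Node 1: (V_1 - 24)/1500 + (V_1 - 0)/18000 + (V_1 - 0)/47000 = 0
Collecting terms: 0.0007435 × V_1 = 0.016  =>  V_1 = 21.52 V
I_R1 = (V_0 - V_1)/R1 = (24 - 21.52)/1500 = 0.001653 A
P_R1 = I_R1² × R1 = (0.001653)² × 1500 = 0.004101 W

Final answer: 0.004101 W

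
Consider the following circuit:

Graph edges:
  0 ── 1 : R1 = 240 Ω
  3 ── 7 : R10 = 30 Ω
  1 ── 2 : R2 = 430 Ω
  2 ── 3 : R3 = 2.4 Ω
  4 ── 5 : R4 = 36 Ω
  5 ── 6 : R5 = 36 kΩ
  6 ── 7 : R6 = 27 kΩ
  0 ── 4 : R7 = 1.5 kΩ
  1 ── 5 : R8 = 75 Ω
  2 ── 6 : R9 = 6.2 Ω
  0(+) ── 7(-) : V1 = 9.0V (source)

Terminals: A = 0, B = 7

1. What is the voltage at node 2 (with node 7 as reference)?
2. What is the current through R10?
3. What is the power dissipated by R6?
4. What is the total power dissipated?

Nodal analysis, taking node 7 as the 0 V reference.
Source V1 fixes V_0 = 9 V.
KCL at each unknown node (sum of currents leaving = 0; resistances in Ω):
  Node 1: (V_1 - 9)/240 + (V_1 - V_2)/430 + (V_1 - V_5)/75 = 0
  Node 2: (V_2 - V_1)/430 + (V_2 - V_3)/2.4 + (V_2 - V_6)/6.2 = 0
  Node 3: (V_3 - V_2)/2.4 + (V_3 - 0)/30 = 0
  Node 4: (V_4 - V_5)/36 + (V_4 - 9)/1500 = 0
  Node 5: (V_5 - V_4)/36 + (V_5 - V_6)/36000 + (V_5 - V_1)/75 = 0
  Node 6: (V_6 - V_5)/36000 + (V_6 - 0)/27000 + (V_6 - V_2)/6.2 = 0
Collecting terms (coefficients in siemens):
  0.01983·V_1 - 0.002326·V_2 - 0.01333·V_5 = 0.0375
  0.5803·V_2 - 0.002326·V_1 - 0.4167·V_3 - 0.1613·V_6 = 0
  0.45·V_3 - 0.4167·V_2 = 0
  0.02844·V_4 - 0.02778·V_5 = 0.006
  0.04114·V_5 - 0.01333·V_1 - 0.02778·V_4 - 0.00002778·V_6 = 0
  0.1614·V_6 - 0.1613·V_2 - 0.00002778·V_5 = 0
Solving these 6 simultaneous equations (Gaussian elimination) gives:
  V_1 = 6.179 V, V_2 = 0.4373 V, V_3 = 0.405 V, V_4 = 6.362 V
  V_5 = 6.298 V, V_6 = 0.4383 V
Part 1:
  Read off the nodal solution: V_2 = 0.4373 V
Part 2:
  I_R10 = (V_3 - V_7)/R10 = (0.405 - 0)/30 = 0.0135 A
  Magnitude: I_R10 = 0.0135 A
Part 3:
  I_R6 = (V_6 - V_7)/R6 = (0.4383 - 0)/27000 = 0.00001623 A
  P_R6 = I_R6² × R6 = (0.00001623)² × 27000 = 0.000007114 W
Part 4:
  Power in each resistor, P = (ΔV)²/R:
    P_R1 = (9 - 6.179)²/240 = 0.03317 W
    P_R2 = (6.179 - 0.4373)²/430 = 0.07666 W
    P_R3 = (0.4373 - 0.405)²/2.4 = 0.0004373 W
    P_R4 = (6.362 - 6.298)²/36 = 0.0001114 W
    P_R5 = (6.298 - 0.4383)²/36000 = 0.0009539 W
    P_R6 = (0.4383 - 0)²/27000 = 0.000007114 W
    P_R7 = (9 - 6.362)²/1500 = 0.004641 W
    P_R8 = (6.179 - 6.298)²/75 = 0.0001911 W
    P_R9 = (0.4373 - 0.4383)²/6.2 = 0.0000001332 W
    P_R10 = (0.405 - 0)²/30 = 0.005466 W
  P_total = P_R1 + P_R2 + P_R3 + P_R4 + P_R5 + P_R6 + P_R7 + P_R8 + P_R9 + P_R10 = 0.1216 W

Final answers:
1. V_2 = 0.4373 V
2. I_R10 = 0.0135 A
3. P_R6 = 7.114e-06 W
4. P_total = 0.1216 W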